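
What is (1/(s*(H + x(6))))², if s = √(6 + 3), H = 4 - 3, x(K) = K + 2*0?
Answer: 1/441 ≈ 0.0022676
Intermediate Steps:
x(K) = K (x(K) = K + 0 = K)
H = 1
s = 3 (s = √9 = 3)
(1/(s*(H + x(6))))² = (1/(3*(1 + 6)))² = (1/(3*7))² = (1/21)² = 1/441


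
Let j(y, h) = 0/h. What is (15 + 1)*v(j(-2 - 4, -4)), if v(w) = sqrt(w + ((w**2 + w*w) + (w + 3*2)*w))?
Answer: 0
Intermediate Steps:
j(y, h) = 0
v(w) = sqrt(w + 2*w**2 + w*(6 + w)) (v(w) = sqrt(w + ((w**2 + w**2) + (w + 6)*w)) = sqrt(w + (2*w**2 + (6 + w)*w)) = sqrt(w + (2*w**2 + w*(6 + w))) = sqrt(w + 2*w**2 + w*(6 + w)))
(15 + 1)*v(j(-2 - 4, -4)) = (15 + 1)*sqrt(0*(7 + 3*0)) = 16*sqrt(0*(7 + 0)) = 16*sqrt(0*7) = 16*sqrt(0) = 16*0 = 0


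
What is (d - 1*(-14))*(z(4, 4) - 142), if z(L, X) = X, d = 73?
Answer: -12006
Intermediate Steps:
(d - 1*(-14))*(z(4, 4) - 142) = (73 - 1*(-14))*(4 - 142) = (73 + 14)*(-138) = 87*(-138) = -12006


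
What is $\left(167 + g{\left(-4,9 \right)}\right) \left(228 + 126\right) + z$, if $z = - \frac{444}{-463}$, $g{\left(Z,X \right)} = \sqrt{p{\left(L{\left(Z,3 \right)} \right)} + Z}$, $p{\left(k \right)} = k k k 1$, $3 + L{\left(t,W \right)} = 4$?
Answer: $\frac{27372078}{463} + 354 i \sqrt{3} \approx 59119.0 + 613.15 i$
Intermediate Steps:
$L{\left(t,W \right)} = 1$ ($L{\left(t,W \right)} = -3 + 4 = 1$)
$p{\left(k \right)} = k^{3}$ ($p{\left(k \right)} = k k^{2} \cdot 1 = k^{3} \cdot 1 = k^{3}$)
$g{\left(Z,X \right)} = \sqrt{1 + Z}$ ($g{\left(Z,X \right)} = \sqrt{1^{3} + Z} = \sqrt{1 + Z}$)
$z = \frac{444}{463}$ ($z = \left(-444\right) \left(- \frac{1}{463}\right) = \frac{444}{463} \approx 0.95896$)
$\left(167 + g{\left(-4,9 \right)}\right) \left(228 + 126\right) + z = \left(167 + \sqrt{1 - 4}\right) \left(228 + 126\right) + \frac{444}{463} = \left(167 + \sqrt{-3}\right) 354 + \frac{444}{463} = \left(167 + i \sqrt{3}\right) 354 + \frac{444}{463} = \left(59118 + 354 i \sqrt{3}\right) + \frac{444}{463} = \frac{27372078}{463} + 354 i \sqrt{3}$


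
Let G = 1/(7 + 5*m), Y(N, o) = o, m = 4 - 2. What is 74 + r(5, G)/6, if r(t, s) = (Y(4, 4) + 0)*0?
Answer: 74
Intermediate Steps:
m = 2
G = 1/17 (G = 1/(7 + 5*2) = 1/(7 + 10) = 1/17 ≈ 0.058824)
r(t, s) = 0 (r(t, s) = (4 + 0)*0 = 4*0 = 0)
74 + r(5, G)/6 = 74 + 0/6 = 74 + 0*(⅙) = 74 + 0 = 74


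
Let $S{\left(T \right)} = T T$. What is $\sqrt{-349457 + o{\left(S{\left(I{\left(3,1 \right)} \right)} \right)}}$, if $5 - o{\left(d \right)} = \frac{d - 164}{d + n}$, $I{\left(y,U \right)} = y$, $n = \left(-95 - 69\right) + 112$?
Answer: $\frac{i \sqrt{646143413}}{43} \approx 591.15 i$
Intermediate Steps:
$n = -52$ ($n = -164 + 112 = -52$)
$S{\left(T \right)} = T^{2}$
$o{\left(d \right)} = 5 - \frac{-164 + d}{-52 + d}$ ($o{\left(d \right)} = 5 - \frac{d - 164}{d - 52} = 5 - \frac{-164 + d}{-52 + d}$)
$\sqrt{-349457 + o{\left(S{\left(I{\left(3,1 \right)} \right)} \right)}} = \sqrt{-349457 + \frac{4 \left(-24 + 3^{2}\right)}{-52 + 3^{2}}} = \sqrt{-349457 + \frac{4 \left(-24 + 9\right)}{-52 + 9}} = \sqrt{-349457 + 4 \frac{1}{-43} \left(-15\right)} = \sqrt{-349457 + 4 \left(- \frac{1}{43}\right) \left(-15\right)} = \sqrt{-349457 + \frac{60}{43}} = \sqrt{- \frac{15026591}{43}} = \frac{i \sqrt{646143413}}{43}$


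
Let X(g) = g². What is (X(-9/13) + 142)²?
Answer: 579798241/28561 ≈ 20300.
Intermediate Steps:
(X(-9/13) + 142)² = ((-9/13)² + 142)² = (81/169 + 142)² = (24079/169)² = 579798241/28561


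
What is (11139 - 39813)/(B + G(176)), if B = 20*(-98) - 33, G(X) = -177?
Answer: 14337/1085 ≈ 13.214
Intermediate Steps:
B = -1993 (B = -1960 - 33 = -1993)
(11139 - 39813)/(B + G(176)) = (11139 - 39813)/(-1993 - 177) = -28674/(-2170) = -28674*(-1/2170) = 14337/1085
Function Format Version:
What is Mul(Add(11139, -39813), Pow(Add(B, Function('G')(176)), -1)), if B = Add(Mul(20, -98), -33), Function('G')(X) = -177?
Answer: Rational(14337, 1085) ≈ 13.214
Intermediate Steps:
B = -1993 (B = Add(-1960, -33) = -1993)
Mul(Add(11139, -39813), Pow(Add(B, Function('G')(176)), -1)) = Mul(Add(11139, -39813), Pow(Add(-1993, -177), -1)) = Mul(-28674, Pow(-2170, -1)) = Mul(-28674, Rational(-1, 2170)) = Rational(14337, 1085)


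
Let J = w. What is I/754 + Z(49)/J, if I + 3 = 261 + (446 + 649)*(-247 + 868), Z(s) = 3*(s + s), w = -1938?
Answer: 7575337/8398 ≈ 902.04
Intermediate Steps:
J = -1938
Z(s) = 6*s (Z(s) = 3*(2*s) = 6*s)
I = 680253 (I = -3 + (261 + (446 + 649)*(-247 + 868)) = -3 + (261 + 1095*621) = -3 + (261 + 679995) = -3 + 680256 = 680253)
I/754 + Z(49)/J = 680253/754 + (6*49)/(-1938) = 680253*(1/754) + 294*(-1/1938) = 23457/26 - 49/323 = 7575337/8398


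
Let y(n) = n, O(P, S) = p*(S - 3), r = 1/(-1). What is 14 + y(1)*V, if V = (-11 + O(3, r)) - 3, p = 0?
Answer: 0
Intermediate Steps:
r = -1
O(P, S) = 0 (O(P, S) = 0*(S - 3) = 0*(-3 + S) = 0)
V = -14 (V = (-11 + 0) - 3 = -11 - 3 = -14)
14 + y(1)*V = 14 + 1*(-14) = 14 - 14 = 0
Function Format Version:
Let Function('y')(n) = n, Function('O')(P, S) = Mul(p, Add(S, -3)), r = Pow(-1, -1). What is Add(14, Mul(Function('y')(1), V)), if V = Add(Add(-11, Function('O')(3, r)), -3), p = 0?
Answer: 0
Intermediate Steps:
r = -1
Function('O')(P, S) = 0 (Function('O')(P, S) = Mul(0, Add(S, -3)) = Mul(0, Add(-3, S)) = 0)
V = -14 (V = Add(Add(-11, 0), -3) = Add(-11, -3) = -14)
Add(14, Mul(Function('y')(1), V)) = Add(14, Mul(1, -14)) = Add(14, -14) = 0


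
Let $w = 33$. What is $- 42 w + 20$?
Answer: $-1366$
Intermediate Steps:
$- 42 w + 20 = \left(-42\right) 33 + 20 = -1386 + 20 = -1366$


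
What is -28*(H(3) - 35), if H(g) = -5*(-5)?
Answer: 280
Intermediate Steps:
H(g) = 25
-28*(H(3) - 35) = -28*(25 - 35) = -28*(-10) = 280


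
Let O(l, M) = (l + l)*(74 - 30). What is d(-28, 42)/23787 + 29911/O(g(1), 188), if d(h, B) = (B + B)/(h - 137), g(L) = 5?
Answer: 711492733/10466280 ≈ 67.979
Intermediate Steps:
O(l, M) = 88*l (O(l, M) = (2*l)*44 = 88*l)
d(h, B) = 2*B/(-137 + h) (d(h, B) = (2*B)/(-137 + h) = 2*B/(-137 + h))
d(-28, 42)/23787 + 29911/O(g(1), 188) = (2*42/(-137 - 28))/23787 + 29911/((88*5)) = (2*42/(-165))*(1/23787) + 29911/440 = (2*42*(-1/165))*(1/23787) + 29911*(1/440) = -28/55*1/23787 + 29911/440 = -28/1308285 + 29911/440 = 711492733/10466280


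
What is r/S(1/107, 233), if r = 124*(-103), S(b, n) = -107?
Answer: 12772/107 ≈ 119.36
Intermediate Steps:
r = -12772
r/S(1/107, 233) = -12772/(-107) = -12772*(-1/107) = 12772/107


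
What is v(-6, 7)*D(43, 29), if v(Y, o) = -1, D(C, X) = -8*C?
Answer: 344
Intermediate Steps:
v(-6, 7)*D(43, 29) = -(-8)*43 = -1*(-344) = 344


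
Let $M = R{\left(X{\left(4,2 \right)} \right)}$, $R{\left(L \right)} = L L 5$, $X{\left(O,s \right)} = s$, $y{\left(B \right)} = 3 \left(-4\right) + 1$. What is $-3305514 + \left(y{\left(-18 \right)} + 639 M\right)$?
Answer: $-3292745$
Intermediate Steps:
$y{\left(B \right)} = -11$ ($y{\left(B \right)} = -12 + 1 = -11$)
$R{\left(L \right)} = 5 L^{2}$ ($R{\left(L \right)} = L^{2} \cdot 5 = 5 L^{2}$)
$M = 20$ ($M = 5 \cdot 2^{2} = 5 \cdot 4 = 20$)
$-3305514 + \left(y{\left(-18 \right)} + 639 M\right) = -3305514 + \left(-11 + 639 \cdot 20\right) = -3305514 + \left(-11 + 12780\right) = -3305514 + 12769 = -3292745$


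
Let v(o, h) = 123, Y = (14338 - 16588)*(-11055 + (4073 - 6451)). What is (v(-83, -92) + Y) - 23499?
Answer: 30200874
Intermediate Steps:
Y = 30224250 (Y = -2250*(-11055 - 2378) = -2250*(-13433) = 30224250)
(v(-83, -92) + Y) - 23499 = (123 + 30224250) - 23499 = 30224373 - 23499 = 30200874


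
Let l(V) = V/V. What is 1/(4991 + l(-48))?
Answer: 1/4992 ≈ 0.00020032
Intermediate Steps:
l(V) = 1
1/(4991 + l(-48)) = 1/(4991 + 1) = 1/4992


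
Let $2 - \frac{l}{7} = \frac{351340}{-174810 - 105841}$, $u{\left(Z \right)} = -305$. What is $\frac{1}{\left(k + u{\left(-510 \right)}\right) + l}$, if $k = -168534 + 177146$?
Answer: $\frac{40093}{333965193} \approx 0.00012005$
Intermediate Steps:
$l = \frac{912642}{40093}$ ($l = 14 - 7 \frac{351340}{-174810 - 105841} = 14 - 7 \frac{351340}{-280651} = 14 - 7 \cdot 351340 \left(- \frac{1}{280651}\right) = 14 - - \frac{351340}{40093} = 14 + \frac{351340}{40093} = \frac{912642}{40093} \approx 22.763$)
$k = 8612$
$\frac{1}{\left(k + u{\left(-510 \right)}\right) + l} = \frac{1}{\left(8612 - 305\right) + \frac{912642}{40093}} = \frac{1}{8307 + \frac{912642}{40093}} = \frac{1}{\frac{333965193}{40093}} = \frac{40093}{333965193}$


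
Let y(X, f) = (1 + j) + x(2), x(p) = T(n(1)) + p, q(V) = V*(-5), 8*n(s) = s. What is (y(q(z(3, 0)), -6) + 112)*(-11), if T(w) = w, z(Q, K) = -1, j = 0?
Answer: -10131/8 ≈ -1266.4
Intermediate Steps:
n(s) = s/8
q(V) = -5*V
x(p) = ⅛ + p (x(p) = (⅛)*1 + p = ⅛ + p)
y(X, f) = 25/8 (y(X, f) = (1 + 0) + (⅛ + 2) = 1 + 17/8 = 25/8)
(y(q(z(3, 0)), -6) + 112)*(-11) = (25/8 + 112)*(-11) = (921/8)*(-11) = -10131/8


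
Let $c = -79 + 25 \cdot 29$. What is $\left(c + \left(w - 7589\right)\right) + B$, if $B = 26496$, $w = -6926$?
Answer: $12627$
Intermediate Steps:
$c = 646$ ($c = -79 + 725 = 646$)
$\left(c + \left(w - 7589\right)\right) + B = \left(646 - 14515\right) + 26496 = -13869 + 26496 = 12627$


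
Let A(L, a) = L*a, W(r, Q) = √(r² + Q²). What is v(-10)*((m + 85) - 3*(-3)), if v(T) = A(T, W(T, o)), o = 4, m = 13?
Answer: -2140*√29 ≈ -11524.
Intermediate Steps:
W(r, Q) = √(Q² + r²)
v(T) = T*√(16 + T²) (v(T) = T*√(4² + T²) = T*√(16 + T²))
v(-10)*((m + 85) - 3*(-3)) = (-10*√(16 + (-10)²))*((13 + 85) - 3*(-3)) = (-10*√(16 + 100))*(98 + 9) = -20*√29*107 = -2140*√29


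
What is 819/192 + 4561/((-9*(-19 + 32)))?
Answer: -259963/7488 ≈ -34.717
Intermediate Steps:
819/192 + 4561/((-9*(-19 + 32))) = 819*(1/192) + 4561/((-9*13)) = 273/64 + 4561/(-117) = 273/64 + 4561*(-1/117) = 273/64 - 4561/117 = -259963/7488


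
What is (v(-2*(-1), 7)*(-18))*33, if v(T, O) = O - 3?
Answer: -2376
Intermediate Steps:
v(T, O) = -3 + O
(v(-2*(-1), 7)*(-18))*33 = ((-3 + 7)*(-18))*33 = (4*(-18))*33 = -72*33 = -2376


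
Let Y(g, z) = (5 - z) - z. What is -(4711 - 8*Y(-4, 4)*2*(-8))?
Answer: -4327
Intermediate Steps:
Y(g, z) = 5 - 2*z
-(4711 - 8*Y(-4, 4)*2*(-8)) = -(4711 - 8*(5 - 2*4)*2*(-8)) = -(4711 - 8*(5 - 8)*(-16)) = -(4711 - 8*(-3)*(-16)) = -(4711 - (-24)*(-16)) = -(4711 - 1*384) = -(4711 - 384) = -1*4327 = -4327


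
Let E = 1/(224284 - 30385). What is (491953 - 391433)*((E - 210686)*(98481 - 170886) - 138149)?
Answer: 99107631452831047760/64633 ≈ 1.5334e+15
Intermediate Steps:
E = 1/193899 ≈ 5.1573e-6
(491953 - 391433)*((E - 210686)*(98481 - 170886) - 138149) = (491953 - 391433)*((1/193899 - 210686)*(98481 - 170886) - 138149) = 100520*(-40851804713/193899*(-72405) - 138149) = 100520*(985958306748255/64633 - 138149) = 100520*(985949377763938/64633) = 99107631452831047760/64633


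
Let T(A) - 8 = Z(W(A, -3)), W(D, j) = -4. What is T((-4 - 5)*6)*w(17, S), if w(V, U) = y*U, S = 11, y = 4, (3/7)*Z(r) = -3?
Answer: 44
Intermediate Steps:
Z(r) = -7 (Z(r) = (7/3)*(-3) = -7)
T(A) = 1 (T(A) = 8 - 7 = 1)
w(V, U) = 4*U
T((-4 - 5)*6)*w(17, S) = 1*(4*11) = 1*44 = 44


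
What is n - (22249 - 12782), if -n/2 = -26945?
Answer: 44423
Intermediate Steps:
n = 53890 (n = -2*(-26945) = 53890)
n - (22249 - 12782) = 53890 - (22249 - 12782) = 53890 - 1*9467 = 53890 - 9467 = 44423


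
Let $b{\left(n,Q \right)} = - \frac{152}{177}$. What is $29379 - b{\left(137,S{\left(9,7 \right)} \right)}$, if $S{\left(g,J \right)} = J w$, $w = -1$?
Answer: $\frac{5200235}{177} \approx 29380.0$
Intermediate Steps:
$S{\left(g,J \right)} = - J$ ($S{\left(g,J \right)} = J \left(-1\right) = - J$)
$b{\left(n,Q \right)} = - \frac{152}{177}$ ($b{\left(n,Q \right)} = \left(-152\right) \frac{1}{177} = - \frac{152}{177}$)
$29379 - b{\left(137,S{\left(9,7 \right)} \right)} = 29379 - - \frac{152}{177} = 29379 + \frac{152}{177} = \frac{5200235}{177}$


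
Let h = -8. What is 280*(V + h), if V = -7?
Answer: -4200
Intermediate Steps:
280*(V + h) = 280*(-7 - 8) = 280*(-15) = -4200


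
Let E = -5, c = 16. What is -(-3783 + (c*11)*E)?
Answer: 4663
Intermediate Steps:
-(-3783 + (c*11)*E) = -(-3783 + (16*11)*(-5)) = -(-3783 + 176*(-5)) = -(-3783 - 880) = -1*(-4663) = 4663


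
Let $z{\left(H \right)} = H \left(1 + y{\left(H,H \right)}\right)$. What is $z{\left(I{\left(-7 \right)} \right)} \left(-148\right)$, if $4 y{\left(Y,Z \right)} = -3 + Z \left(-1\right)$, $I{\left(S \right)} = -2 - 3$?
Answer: $1110$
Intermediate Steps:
$I{\left(S \right)} = -5$
$y{\left(Y,Z \right)} = - \frac{3}{4} - \frac{Z}{4}$ ($y{\left(Y,Z \right)} = \frac{-3 + Z \left(-1\right)}{4} = \frac{-3 - Z}{4} = - \frac{3}{4} - \frac{Z}{4}$)
$z{\left(H \right)} = H \left(\frac{1}{4} - \frac{H}{4}\right)$ ($z{\left(H \right)} = H \left(1 - \left(\frac{3}{4} + \frac{H}{4}\right)\right) = H \left(\frac{1}{4} - \frac{H}{4}\right)$)
$z{\left(I{\left(-7 \right)} \right)} \left(-148\right) = \frac{1}{4} \left(-5\right) \left(1 - -5\right) \left(-148\right) = \frac{1}{4} \left(-5\right) \left(1 + 5\right) \left(-148\right) = \frac{1}{4} \left(-5\right) 6 \left(-148\right) = \left(- \frac{15}{2}\right) \left(-148\right) = 1110$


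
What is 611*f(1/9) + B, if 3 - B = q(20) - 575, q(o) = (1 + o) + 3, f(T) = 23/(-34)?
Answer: 4783/34 ≈ 140.68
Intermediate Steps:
f(T) = -23/34 (f(T) = 23*(-1/34) = -23/34)
q(o) = 4 + o
B = 554 (B = 3 - ((4 + 20) - 575) = 3 - (24 - 575) = 3 - 1*(-551) = 3 + 551 = 554)
611*f(1/9) + B = 611*(-23/34) + 554 = -14053/34 + 554 = 4783/34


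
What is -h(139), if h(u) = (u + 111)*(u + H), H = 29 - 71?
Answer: -24250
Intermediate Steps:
H = -42
h(u) = (-42 + u)*(111 + u) (h(u) = (u + 111)*(u - 42) = (111 + u)*(-42 + u) = (-42 + u)*(111 + u))
-h(139) = -(-4662 + 139**2 + 69*139) = -(-4662 + 19321 + 9591) = -1*24250 = -24250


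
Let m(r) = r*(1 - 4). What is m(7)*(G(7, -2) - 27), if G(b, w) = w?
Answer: 609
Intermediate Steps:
m(r) = -3*r (m(r) = r*(-3) = -3*r)
m(7)*(G(7, -2) - 27) = (-3*7)*(-2 - 27) = -21*(-29) = 609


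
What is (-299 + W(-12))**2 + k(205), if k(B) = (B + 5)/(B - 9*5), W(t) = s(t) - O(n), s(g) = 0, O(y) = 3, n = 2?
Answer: 1459285/16 ≈ 91205.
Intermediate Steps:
W(t) = -3 (W(t) = 0 - 1*3 = 0 - 3 = -3)
k(B) = (5 + B)/(-45 + B) (k(B) = (5 + B)/(B - 45) = (5 + B)/(-45 + B))
(-299 + W(-12))**2 + k(205) = (-299 - 3)**2 + (5 + 205)/(-45 + 205) = (-302)**2 + 210/160 = 91204 + (1/160)*210 = 91204 + 21/16 = 1459285/16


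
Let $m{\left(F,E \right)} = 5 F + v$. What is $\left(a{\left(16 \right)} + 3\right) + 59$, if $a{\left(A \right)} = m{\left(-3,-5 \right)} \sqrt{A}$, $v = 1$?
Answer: $6$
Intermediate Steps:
$m{\left(F,E \right)} = 1 + 5 F$ ($m{\left(F,E \right)} = 5 F + 1 = 1 + 5 F$)
$a{\left(A \right)} = - 14 \sqrt{A}$ ($a{\left(A \right)} = \left(1 + 5 \left(-3\right)\right) \sqrt{A} = \left(1 - 15\right) \sqrt{A} = - 14 \sqrt{A}$)
$\left(a{\left(16 \right)} + 3\right) + 59 = \left(- 14 \sqrt{16} + 3\right) + 59 = \left(\left(-14\right) 4 + 3\right) + 59 = \left(-56 + 3\right) + 59 = -53 + 59 = 6$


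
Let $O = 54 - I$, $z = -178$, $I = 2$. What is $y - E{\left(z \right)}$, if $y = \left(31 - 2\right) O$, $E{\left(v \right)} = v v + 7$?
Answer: $-30183$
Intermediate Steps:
$E{\left(v \right)} = 7 + v^{2}$ ($E{\left(v \right)} = v^{2} + 7 = 7 + v^{2}$)
$O = 52$ ($O = 54 - 2 = 52$)
$y = 1508$ ($y = \left(31 - 2\right) 52 = 29 \cdot 52 = 1508$)
$y - E{\left(z \right)} = 1508 - \left(7 + \left(-178\right)^{2}\right) = 1508 - \left(7 + 31684\right) = 1508 - 31691 = -30183$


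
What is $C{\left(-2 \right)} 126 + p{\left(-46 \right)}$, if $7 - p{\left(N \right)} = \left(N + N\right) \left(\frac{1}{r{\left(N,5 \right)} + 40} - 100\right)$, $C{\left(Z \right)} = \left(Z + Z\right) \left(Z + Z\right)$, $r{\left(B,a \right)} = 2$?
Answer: $- \frac{150671}{21} \approx -7174.8$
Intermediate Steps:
$C{\left(Z \right)} = 4 Z^{2}$ ($C{\left(Z \right)} = 2 Z 2 Z = 4 Z^{2}$)
$p{\left(N \right)} = 7 + \frac{4199 N}{21}$ ($p{\left(N \right)} = 7 - \left(N + N\right) \left(\frac{1}{2 + 40} - 100\right) = 7 - 2 N \left(\frac{1}{42} - 100\right) = 7 - 2 N \left(- \frac{4199}{42}\right) = 7 - - \frac{4199 N}{21} = 7 + \frac{4199 N}{21}$)
$C{\left(-2 \right)} 126 + p{\left(-46 \right)} = 4 \left(-2\right)^{2} \cdot 126 + \left(7 + \frac{4199}{21} \left(-46\right)\right) = 4 \cdot 4 \cdot 126 + \left(7 - \frac{193154}{21}\right) = 16 \cdot 126 - \frac{193007}{21} = 2016 - \frac{193007}{21} = - \frac{150671}{21}$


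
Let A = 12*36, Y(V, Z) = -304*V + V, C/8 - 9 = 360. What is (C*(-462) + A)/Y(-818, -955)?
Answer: -227232/41309 ≈ -5.5008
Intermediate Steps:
C = 2952 (C = 72 + 8*360 = 72 + 2880 = 2952)
Y(V, Z) = -303*V
A = 432
(C*(-462) + A)/Y(-818, -955) = (2952*(-462) + 432)/((-303*(-818))) = (-1363824 + 432)/247854 = -1363392*1/247854 = -227232/41309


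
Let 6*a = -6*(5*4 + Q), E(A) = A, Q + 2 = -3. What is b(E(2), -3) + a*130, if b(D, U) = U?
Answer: -1953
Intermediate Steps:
Q = -5 (Q = -2 - 3 = -5)
a = -15 (a = (-6*(5*4 - 5))/6 = (-6*(20 - 5))/6 = (-6*15)/6 = (⅙)*(-90) = -15)
b(E(2), -3) + a*130 = -3 - 15*130 = -3 - 1950 = -1953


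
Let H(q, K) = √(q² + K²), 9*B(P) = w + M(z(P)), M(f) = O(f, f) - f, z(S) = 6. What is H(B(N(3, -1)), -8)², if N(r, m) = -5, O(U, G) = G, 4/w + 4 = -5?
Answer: 419920/6561 ≈ 64.002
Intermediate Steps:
w = -4/9 (w = 4/(-4 - 5) = 4/(-9) = 4*(-⅑) = -4/9 ≈ -0.44444)
M(f) = 0 (M(f) = f - f = 0)
B(P) = -4/81 (B(P) = (-4/9 + 0)/9 = (⅑)*(-4/9) = -4/81)
H(q, K) = √(K² + q²)
H(B(N(3, -1)), -8)² = (√((-8)² + (-4/81)²))² = (√(64 + 16/6561))² = (√(419920/6561))² = (4*√26245/81)² = 419920/6561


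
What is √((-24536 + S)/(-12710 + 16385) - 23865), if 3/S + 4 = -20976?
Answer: I*√28960929357890505/1101450 ≈ 154.5*I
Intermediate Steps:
S = -3/20980 (S = 3/(-4 - 20976) = 3/(-20980) = 3*(-1/20980) = -3/20980 ≈ -0.00014299)
√((-24536 + S)/(-12710 + 16385) - 23865) = √((-24536 - 3/20980)/(-12710 + 16385) - 23865) = √(-514765283/20980/3675 - 23865) = √(-514765283/20980*1/3675 - 23865) = √(-514765283/77101500 - 23865) = √(-1840542062783/77101500) = I*√28960929357890505/1101450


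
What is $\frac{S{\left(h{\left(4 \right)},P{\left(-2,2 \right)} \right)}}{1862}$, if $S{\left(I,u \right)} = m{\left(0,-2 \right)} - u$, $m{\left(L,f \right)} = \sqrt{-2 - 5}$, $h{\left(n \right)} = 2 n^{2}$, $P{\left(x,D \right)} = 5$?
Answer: $- \frac{5}{1862} + \frac{i \sqrt{7}}{1862} \approx -0.0026853 + 0.0014209 i$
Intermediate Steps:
$m{\left(L,f \right)} = i \sqrt{7}$ ($m{\left(L,f \right)} = \sqrt{-7} = i \sqrt{7}$)
$S{\left(I,u \right)} = - u + i \sqrt{7}$ ($S{\left(I,u \right)} = i \sqrt{7} - u = - u + i \sqrt{7}$)
$\frac{S{\left(h{\left(4 \right)},P{\left(-2,2 \right)} \right)}}{1862} = \frac{\left(-1\right) 5 + i \sqrt{7}}{1862} = \frac{-5 + i \sqrt{7}}{1862} = - \frac{5}{1862} + \frac{i \sqrt{7}}{1862}$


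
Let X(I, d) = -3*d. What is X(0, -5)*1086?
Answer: 16290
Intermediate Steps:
X(0, -5)*1086 = -3*(-5)*1086 = 15*1086 = 16290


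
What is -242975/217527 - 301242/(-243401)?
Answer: 6387910559/52946289327 ≈ 0.12065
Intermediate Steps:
-242975/217527 - 301242/(-243401) = -242975*1/217527 - 301242*(-1/243401) = -242975/217527 + 301242/243401 = 6387910559/52946289327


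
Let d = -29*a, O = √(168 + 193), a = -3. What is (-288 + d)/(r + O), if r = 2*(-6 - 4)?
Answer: 201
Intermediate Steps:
O = 19 (O = √361 = 19)
r = -20 (r = 2*(-10) = -20)
d = 87 (d = -29*(-3) = 87)
(-288 + d)/(r + O) = (-288 + 87)/(-20 + 19) = -201/(-1) = -201*(-1) = 201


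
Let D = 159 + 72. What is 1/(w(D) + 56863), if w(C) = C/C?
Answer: 1/56864 ≈ 1.7586e-5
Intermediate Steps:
D = 231
w(C) = 1
1/(w(D) + 56863) = 1/(1 + 56863) = 1/56864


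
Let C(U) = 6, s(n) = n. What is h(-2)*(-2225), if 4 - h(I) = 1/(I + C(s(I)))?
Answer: -33375/4 ≈ -8343.8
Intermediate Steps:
h(I) = 4 - 1/(6 + I) (h(I) = 4 - 1/(I + 6) = 4 - 1/(6 + I))
h(-2)*(-2225) = ((23 + 4*(-2))/(6 - 2))*(-2225) = ((23 - 8)/4)*(-2225) = ((¼)*15)*(-2225) = (15/4)*(-2225) = -33375/4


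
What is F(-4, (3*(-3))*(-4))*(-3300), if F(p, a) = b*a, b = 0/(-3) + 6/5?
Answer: -142560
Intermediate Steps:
b = 6/5 (b = 0*(-⅓) + 6*(⅕) = 0 + 6/5 = 6/5 ≈ 1.2000)
F(p, a) = 6*a/5
F(-4, (3*(-3))*(-4))*(-3300) = (6*((3*(-3))*(-4))/5)*(-3300) = (6*(-9*(-4))/5)*(-3300) = ((6/5)*36)*(-3300) = (216/5)*(-3300) = -142560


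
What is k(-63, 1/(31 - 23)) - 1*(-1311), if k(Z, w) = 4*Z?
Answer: 1059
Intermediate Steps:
k(-63, 1/(31 - 23)) - 1*(-1311) = 4*(-63) - 1*(-1311) = -252 + 1311 = 1059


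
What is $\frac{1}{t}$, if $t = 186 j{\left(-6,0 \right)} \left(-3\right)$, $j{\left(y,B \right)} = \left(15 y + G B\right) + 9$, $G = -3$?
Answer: $\frac{1}{45198} \approx 2.2125 \cdot 10^{-5}$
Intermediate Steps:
$j{\left(y,B \right)} = 9 - 3 B + 15 y$ ($j{\left(y,B \right)} = \left(15 y - 3 B\right) + 9 = \left(- 3 B + 15 y\right) + 9 = 9 - 3 B + 15 y$)
$t = 45198$ ($t = 186 \left(9 - 0 + 15 \left(-6\right)\right) \left(-3\right) = 186 \left(9 + 0 - 90\right) \left(-3\right) = 186 \left(-81\right) \left(-3\right) = \left(-15066\right) \left(-3\right) = 45198$)
$\frac{1}{t} = \frac{1}{45198}$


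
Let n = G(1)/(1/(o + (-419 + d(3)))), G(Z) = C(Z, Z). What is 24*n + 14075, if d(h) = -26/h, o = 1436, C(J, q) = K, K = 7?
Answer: 183475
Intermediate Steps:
C(J, q) = 7
G(Z) = 7
n = 21175/3 (n = 7/(1/(1436 + (-419 - 26/3))) = 7/(1/(1436 - 1283/3)) = 7/(1/(3025/3)) = 7/(3/3025) = 7*(3025/3) = 21175/3 ≈ 7058.3)
24*n + 14075 = 24*(21175/3) + 14075 = 169400 + 14075 = 183475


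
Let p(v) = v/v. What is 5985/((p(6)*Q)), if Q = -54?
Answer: -665/6 ≈ -110.83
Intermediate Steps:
p(v) = 1
5985/((p(6)*Q)) = 5985/((1*(-54))) = 5985/(-54) = 5985*(-1/54) = -665/6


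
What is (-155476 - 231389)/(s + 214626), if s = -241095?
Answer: 42985/2941 ≈ 14.616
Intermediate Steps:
(-155476 - 231389)/(s + 214626) = (-155476 - 231389)/(-241095 + 214626) = -386865/(-26469) = -386865*(-1/26469) = 42985/2941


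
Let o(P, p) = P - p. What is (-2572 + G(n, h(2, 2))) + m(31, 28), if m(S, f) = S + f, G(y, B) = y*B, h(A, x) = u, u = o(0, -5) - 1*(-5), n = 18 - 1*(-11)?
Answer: -2223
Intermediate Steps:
n = 29 (n = 18 + 11 = 29)
u = 10 (u = (0 - 1*(-5)) - 1*(-5) = (0 + 5) + 5 = 5 + 5 = 10)
h(A, x) = 10
G(y, B) = B*y
(-2572 + G(n, h(2, 2))) + m(31, 28) = (-2572 + 10*29) + (31 + 28) = (-2572 + 290) + 59 = -2282 + 59 = -2223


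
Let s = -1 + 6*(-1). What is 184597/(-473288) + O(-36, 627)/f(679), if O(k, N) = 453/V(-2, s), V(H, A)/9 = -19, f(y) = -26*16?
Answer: -538212197/1402825632 ≈ -0.38366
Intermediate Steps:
f(y) = -416
s = -7 (s = -1 - 6 = -7)
V(H, A) = -171 (V(H, A) = 9*(-19) = -171)
O(k, N) = -151/57 (O(k, N) = 453/(-171) = 453*(-1/171) = -151/57)
184597/(-473288) + O(-36, 627)/f(679) = 184597/(-473288) - 151/57/(-416) = 184597*(-1/473288) - 151/57*(-1/416) = -184597/473288 + 151/23712 = -538212197/1402825632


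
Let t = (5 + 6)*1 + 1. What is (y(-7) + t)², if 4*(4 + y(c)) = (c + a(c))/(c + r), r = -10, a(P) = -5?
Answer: 19321/289 ≈ 66.855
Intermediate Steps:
t = 12 (t = 11*1 + 1 = 11 + 1 = 12)
y(c) = -4 + (-5 + c)/(4*(-10 + c)) (y(c) = -4 + ((c - 5)/(c - 10))/4 = -4 + ((-5 + c)/(-10 + c))/4 = -4 + (-5 + c)/(4*(-10 + c)))
(y(-7) + t)² = (5*(31 - 3*(-7))/(4*(-10 - 7)) + 12)² = ((5/4)*(31 + 21)/(-17) + 12)² = ((5/4)*(-1/17)*52 + 12)² = (-65/17 + 12)² = (139/17)² = 19321/289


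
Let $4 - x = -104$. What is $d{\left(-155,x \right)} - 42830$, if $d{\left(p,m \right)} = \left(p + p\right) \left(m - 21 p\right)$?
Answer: $-1085360$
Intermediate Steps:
$x = 108$ ($x = 4 - -104 = 4 + 104 = 108$)
$d{\left(p,m \right)} = 2 p \left(m - 21 p\right)$
$d{\left(-155,x \right)} - 42830 = 2 \left(-155\right) \left(108 - -3255\right) - 42830 = 2 \left(-155\right) \left(108 + 3255\right) - 42830 = 2 \left(-155\right) 3363 - 42830 = -1042530 - 42830 = -1085360$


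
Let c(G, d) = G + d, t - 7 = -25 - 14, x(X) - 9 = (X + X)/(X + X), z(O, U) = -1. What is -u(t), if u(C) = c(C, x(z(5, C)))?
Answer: 22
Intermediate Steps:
x(X) = 10 (x(X) = 9 + (X + X)/(X + X) = 9 + (2*X)/((2*X)) = 9 + (2*X)*(1/(2*X)) = 9 + 1 = 10)
t = -32 (t = 7 + (-25 - 14) = 7 - 39 = -32)
u(C) = 10 + C (u(C) = C + 10 = 10 + C)
-u(t) = -(10 - 32) = -1*(-22) = 22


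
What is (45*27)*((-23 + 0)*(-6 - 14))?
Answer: 558900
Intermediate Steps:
(45*27)*((-23 + 0)*(-6 - 14)) = 1215*(-23*(-20)) = 1215*460 = 558900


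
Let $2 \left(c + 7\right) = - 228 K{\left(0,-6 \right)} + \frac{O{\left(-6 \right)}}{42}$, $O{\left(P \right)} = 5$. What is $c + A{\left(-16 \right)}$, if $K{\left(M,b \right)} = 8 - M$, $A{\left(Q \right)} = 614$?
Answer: $- \frac{25615}{84} \approx -304.94$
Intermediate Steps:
$c = - \frac{77191}{84}$ ($c = -7 + \frac{- 228 \left(8 - 0\right) + \frac{5}{42}}{2} = -7 + \frac{- 228 \left(8 + 0\right) + 5 \cdot \frac{1}{42}}{2} = -7 + \frac{\left(-228\right) 8 + \frac{5}{42}}{2} = -7 + \frac{-1824 + \frac{5}{42}}{2} = -7 + \frac{1}{2} \left(- \frac{76603}{42}\right) = -7 - \frac{76603}{84} = - \frac{77191}{84} \approx -918.94$)
$c + A{\left(-16 \right)} = - \frac{77191}{84} + 614 = - \frac{25615}{84}$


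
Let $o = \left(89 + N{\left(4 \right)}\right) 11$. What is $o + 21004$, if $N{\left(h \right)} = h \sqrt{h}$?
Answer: $22071$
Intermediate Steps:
$N{\left(h \right)} = h^{\frac{3}{2}}$
$o = 1067$ ($o = \left(89 + 4^{\frac{3}{2}}\right) 11 = \left(89 + 8\right) 11 = 97 \cdot 11 = 1067$)
$o + 21004 = 1067 + 21004 = 22071$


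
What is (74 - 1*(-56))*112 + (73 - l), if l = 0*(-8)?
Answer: 14633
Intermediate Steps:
l = 0
(74 - 1*(-56))*112 + (73 - l) = (74 - 1*(-56))*112 + (73 - 1*0) = (74 + 56)*112 + (73 + 0) = 130*112 + 73 = 14560 + 73 = 14633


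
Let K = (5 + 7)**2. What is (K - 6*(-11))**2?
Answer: 44100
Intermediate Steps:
K = 144 (K = 12**2 = 144)
(K - 6*(-11))**2 = (144 - 6*(-11))**2 = (144 + 66)**2 = 210**2 = 44100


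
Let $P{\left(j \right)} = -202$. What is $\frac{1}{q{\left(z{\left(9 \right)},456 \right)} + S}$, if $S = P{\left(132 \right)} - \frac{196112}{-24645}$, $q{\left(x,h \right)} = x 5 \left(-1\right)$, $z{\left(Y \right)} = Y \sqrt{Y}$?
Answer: $- \frac{24645}{8109253} \approx -0.0030391$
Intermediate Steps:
$z{\left(Y \right)} = Y^{\frac{3}{2}}$
$q{\left(x,h \right)} = - 5 x$ ($q{\left(x,h \right)} = 5 x \left(-1\right) = - 5 x$)
$S = - \frac{4782178}{24645}$ ($S = -202 - \frac{196112}{-24645} = -202 - 196112 \left(- \frac{1}{24645}\right) = -202 - - \frac{196112}{24645} = -202 + \frac{196112}{24645} = - \frac{4782178}{24645} \approx -194.04$)
$\frac{1}{q{\left(z{\left(9 \right)},456 \right)} + S} = \frac{1}{- 5 \cdot 9^{\frac{3}{2}} - \frac{4782178}{24645}} = \frac{1}{\left(-5\right) 27 - \frac{4782178}{24645}} = \frac{1}{-135 - \frac{4782178}{24645}} = \frac{1}{- \frac{8109253}{24645}} = - \frac{24645}{8109253}$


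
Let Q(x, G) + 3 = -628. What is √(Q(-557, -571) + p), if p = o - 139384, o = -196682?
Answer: I*√336697 ≈ 580.26*I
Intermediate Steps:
p = -336066 (p = -196682 - 139384 = -336066)
Q(x, G) = -631 (Q(x, G) = -3 - 628 = -631)
√(Q(-557, -571) + p) = √(-631 - 336066) = √(-336697) = I*√336697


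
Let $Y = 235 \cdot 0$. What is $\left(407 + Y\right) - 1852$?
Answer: $-1445$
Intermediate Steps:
$Y = 0$
$\left(407 + Y\right) - 1852 = \left(407 + 0\right) - 1852 = 407 - 1852 = -1445$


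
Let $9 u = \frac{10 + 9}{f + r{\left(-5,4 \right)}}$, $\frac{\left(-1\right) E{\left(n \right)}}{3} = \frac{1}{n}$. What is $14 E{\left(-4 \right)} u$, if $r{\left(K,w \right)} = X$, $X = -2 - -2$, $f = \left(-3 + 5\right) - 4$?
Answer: $- \frac{133}{12} \approx -11.083$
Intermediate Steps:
$f = -2$ ($f = 2 - 4 = -2$)
$E{\left(n \right)} = - \frac{3}{n}$
$X = 0$ ($X = -2 + 2 = 0$)
$r{\left(K,w \right)} = 0$
$u = - \frac{19}{18}$ ($u = \frac{\left(10 + 9\right) \frac{1}{-2 + 0}}{9} = \frac{19 \frac{1}{-2}}{9} = \frac{19 \left(- \frac{1}{2}\right)}{9} = \frac{1}{9} \left(- \frac{19}{2}\right) = - \frac{19}{18} \approx -1.0556$)
$14 E{\left(-4 \right)} u = 14 \left(- \frac{3}{-4}\right) \left(- \frac{19}{18}\right) = 14 \left(\left(-3\right) \left(- \frac{1}{4}\right)\right) \left(- \frac{19}{18}\right) = 14 \cdot \frac{3}{4} \left(- \frac{19}{18}\right) = \frac{21}{2} \left(- \frac{19}{18}\right) = - \frac{133}{12}$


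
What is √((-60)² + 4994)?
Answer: √8594 ≈ 92.704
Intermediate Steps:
√((-60)² + 4994) = √(3600 + 4994) = √8594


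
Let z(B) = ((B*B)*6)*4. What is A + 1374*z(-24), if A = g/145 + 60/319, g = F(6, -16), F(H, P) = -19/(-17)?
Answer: 515027087549/27115 ≈ 1.8994e+7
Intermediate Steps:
z(B) = 24*B**2 (z(B) = (B**2*6)*4 = (6*B**2)*4 = 24*B**2)
F(H, P) = 19/17 (F(H, P) = -19*(-1/17) = 19/17)
g = 19/17 ≈ 1.1176
A = 5309/27115 (A = (19/17)/145 + 60/319 = (19/17)*(1/145) + 60*(1/319) = 19/2465 + 60/319 = 5309/27115 ≈ 0.19580)
A + 1374*z(-24) = 5309/27115 + 1374*(24*(-24)**2) = 5309/27115 + 1374*(24*576) = 5309/27115 + 1374*13824 = 5309/27115 + 18994176 = 515027087549/27115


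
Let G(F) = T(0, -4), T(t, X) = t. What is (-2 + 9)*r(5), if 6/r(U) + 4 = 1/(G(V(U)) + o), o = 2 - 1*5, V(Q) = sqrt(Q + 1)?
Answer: -126/13 ≈ -9.6923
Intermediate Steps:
V(Q) = sqrt(1 + Q)
o = -3 (o = 2 - 5 = -3)
G(F) = 0
r(U) = -18/13 (r(U) = 6/(-4 + 1/(0 - 3)) = 6/(-4 + 1/(-3)) = 6/(-4 - 1/3) = 6/(-13/3) = 6*(-3/13) = -18/13)
(-2 + 9)*r(5) = (-2 + 9)*(-18/13) = 7*(-18/13) = -126/13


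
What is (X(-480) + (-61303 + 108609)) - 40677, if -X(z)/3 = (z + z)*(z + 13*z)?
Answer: -19346971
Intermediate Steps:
X(z) = -84*z² (X(z) = -3*(z + z)*(z + 13*z) = -3*2*z*14*z = -84*z²)
(X(-480) + (-61303 + 108609)) - 40677 = (-84*(-480)² + (-61303 + 108609)) - 40677 = (-84*230400 + 47306) - 40677 = (-19353600 + 47306) - 40677 = -19306294 - 40677 = -19346971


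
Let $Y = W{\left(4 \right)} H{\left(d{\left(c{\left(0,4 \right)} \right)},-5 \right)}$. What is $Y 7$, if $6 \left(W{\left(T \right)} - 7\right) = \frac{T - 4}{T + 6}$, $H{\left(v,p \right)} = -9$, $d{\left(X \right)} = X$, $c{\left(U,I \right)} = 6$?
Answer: $-441$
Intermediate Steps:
$W{\left(T \right)} = 7 + \frac{-4 + T}{6 \left(6 + T\right)}$ ($W{\left(T \right)} = 7 + \frac{\left(T - 4\right) \frac{1}{T + 6}}{6} = 7 + \frac{\left(-4 + T\right) \frac{1}{6 + T}}{6} = 7 + \frac{\frac{1}{6 + T} \left(-4 + T\right)}{6} = 7 + \frac{-4 + T}{6 \left(6 + T\right)}$)
$Y = -63$ ($Y = \frac{248 + 43 \cdot 4}{6 \left(6 + 4\right)} \left(-9\right) = \frac{248 + 172}{6 \cdot 10} \left(-9\right) = \frac{1}{6} \cdot \frac{1}{10} \cdot 420 \left(-9\right) = 7 \left(-9\right) = -63$)
$Y 7 = \left(-63\right) 7 = -441$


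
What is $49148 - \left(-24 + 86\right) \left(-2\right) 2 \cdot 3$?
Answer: $49892$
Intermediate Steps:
$49148 - \left(-24 + 86\right) \left(-2\right) 2 \cdot 3 = 49148 - 62 \left(\left(-4\right) 3\right) = 49148 - 62 \left(-12\right) = 49148 - -744 = 49148 + 744 = 49892$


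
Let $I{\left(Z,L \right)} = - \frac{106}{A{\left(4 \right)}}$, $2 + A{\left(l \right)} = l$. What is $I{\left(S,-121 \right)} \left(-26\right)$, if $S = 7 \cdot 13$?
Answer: $1378$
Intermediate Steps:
$S = 91$
$A{\left(l \right)} = -2 + l$
$I{\left(Z,L \right)} = -53$ ($I{\left(Z,L \right)} = - \frac{106}{-2 + 4} = - \frac{106}{2} = \left(-106\right) \frac{1}{2} = -53$)
$I{\left(S,-121 \right)} \left(-26\right) = \left(-53\right) \left(-26\right) = 1378$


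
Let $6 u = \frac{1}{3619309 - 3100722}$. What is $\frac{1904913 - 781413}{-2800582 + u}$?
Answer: $- \frac{499399281000}{1244867500829} \approx -0.40117$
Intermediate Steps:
$u = \frac{1}{3111522}$ ($u = \frac{1}{6 \left(3619309 - 3100722\right)} = \frac{1}{6 \cdot 518587} = \frac{1}{6} \cdot \frac{1}{518587} = \frac{1}{3111522} \approx 3.2139 \cdot 10^{-7}$)
$\frac{1904913 - 781413}{-2800582 + u} = \frac{1904913 - 781413}{-2800582 + \frac{1}{3111522}} = \frac{1123500}{- \frac{8714072505803}{3111522}} = 1123500 \left(- \frac{3111522}{8714072505803}\right) = - \frac{499399281000}{1244867500829}$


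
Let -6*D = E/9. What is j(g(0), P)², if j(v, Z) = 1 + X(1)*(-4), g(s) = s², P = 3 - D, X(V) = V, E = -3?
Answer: 9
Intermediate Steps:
D = 1/18 (D = -(-1)/(2*9) = -⅙*(-⅓) = 1/18 ≈ 0.055556)
P = 53/18 (P = 3 - 1*1/18 = 3 - 1/18 = 53/18 ≈ 2.9444)
j(v, Z) = -3 (j(v, Z) = 1 + 1*(-4) = 1 - 4 = -3)
j(g(0), P)² = (-3)² = 9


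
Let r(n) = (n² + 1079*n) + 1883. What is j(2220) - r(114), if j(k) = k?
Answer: -135665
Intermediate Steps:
r(n) = 1883 + n² + 1079*n
j(2220) - r(114) = 2220 - (1883 + 114² + 1079*114) = 2220 - (1883 + 12996 + 123006) = 2220 - 1*137885 = 2220 - 137885 = -135665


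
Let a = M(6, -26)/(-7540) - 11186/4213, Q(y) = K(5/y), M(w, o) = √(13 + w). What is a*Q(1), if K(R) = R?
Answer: -55930/4213 - √19/1508 ≈ -13.278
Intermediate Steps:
Q(y) = 5/y
a = -11186/4213 - √19/7540 (a = √(13 + 6)/(-7540) - 11186/4213 = √19*(-1/7540) - 11186*1/4213 = -√19/7540 - 11186/4213 = -11186/4213 - √19/7540 ≈ -2.6557)
a*Q(1) = (-11186/4213 - √19/7540)*(5/1) = (-11186/4213 - √19/7540)*(5*1) = (-11186/4213 - √19/7540)*5 = -55930/4213 - √19/1508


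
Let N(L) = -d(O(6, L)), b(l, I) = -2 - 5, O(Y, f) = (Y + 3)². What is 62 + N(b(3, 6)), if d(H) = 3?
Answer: 59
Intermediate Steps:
O(Y, f) = (3 + Y)²
b(l, I) = -7
N(L) = -3 (N(L) = -1*3 = -3)
62 + N(b(3, 6)) = 62 - 3 = 59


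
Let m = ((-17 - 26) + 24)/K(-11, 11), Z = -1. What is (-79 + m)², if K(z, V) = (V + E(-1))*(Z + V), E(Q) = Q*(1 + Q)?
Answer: 75846681/12100 ≈ 6268.3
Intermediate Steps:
K(z, V) = V*(-1 + V) (K(z, V) = (V - (1 - 1))*(-1 + V) = (V - 1*0)*(-1 + V) = (V + 0)*(-1 + V) = V*(-1 + V))
m = -19/110 (m = ((-17 - 26) + 24)/((11*(-1 + 11))) = (-43 + 24)/((11*10)) = -19/110 ≈ -0.17273)
(-79 + m)² = (-79 - 19/110)² = (-8709/110)² = 75846681/12100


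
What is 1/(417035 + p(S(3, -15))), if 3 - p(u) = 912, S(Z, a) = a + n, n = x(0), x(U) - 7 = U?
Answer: 1/416126 ≈ 2.4031e-6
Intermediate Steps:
x(U) = 7 + U
n = 7 (n = 7 + 0 = 7)
S(Z, a) = 7 + a (S(Z, a) = a + 7 = 7 + a)
p(u) = -909 (p(u) = 3 - 1*912 = 3 - 912 = -909)
1/(417035 + p(S(3, -15))) = 1/(417035 - 909) = 1/416126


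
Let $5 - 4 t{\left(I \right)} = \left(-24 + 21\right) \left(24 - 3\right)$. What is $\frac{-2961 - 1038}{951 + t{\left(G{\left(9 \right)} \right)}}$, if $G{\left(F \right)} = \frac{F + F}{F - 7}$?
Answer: $- \frac{3999}{968} \approx -4.1312$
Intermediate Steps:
$G{\left(F \right)} = \frac{2 F}{-7 + F}$
$t{\left(I \right)} = 17$ ($t{\left(I \right)} = \frac{5}{4} - \frac{\left(-24 + 21\right) \left(24 - 3\right)}{4} = \frac{5}{4} - \frac{\left(-3\right) 21}{4} = \frac{5}{4} - - \frac{63}{4} = \frac{5}{4} + \frac{63}{4} = 17$)
$\frac{-2961 - 1038}{951 + t{\left(G{\left(9 \right)} \right)}} = \frac{-2961 - 1038}{951 + 17} = - \frac{3999}{968}$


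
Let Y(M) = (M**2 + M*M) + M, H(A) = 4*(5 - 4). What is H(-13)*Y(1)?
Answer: 12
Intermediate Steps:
H(A) = 4 (H(A) = 4*1 = 4)
Y(M) = M + 2*M**2 (Y(M) = (M**2 + M**2) + M = 2*M**2 + M = M + 2*M**2)
H(-13)*Y(1) = 4*(1*(1 + 2*1)) = 4*(1*(1 + 2)) = 4*(1*3) = 4*3 = 12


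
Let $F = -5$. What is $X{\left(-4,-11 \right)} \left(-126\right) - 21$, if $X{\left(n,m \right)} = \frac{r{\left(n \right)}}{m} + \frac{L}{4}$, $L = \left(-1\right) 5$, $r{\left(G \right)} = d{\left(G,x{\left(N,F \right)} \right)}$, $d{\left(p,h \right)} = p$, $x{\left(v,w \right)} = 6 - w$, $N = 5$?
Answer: $\frac{1995}{22} \approx 90.682$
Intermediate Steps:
$r{\left(G \right)} = G$
$L = -5$
$X{\left(n,m \right)} = - \frac{5}{4} + \frac{n}{m}$ ($X{\left(n,m \right)} = \frac{n}{m} - \frac{5}{4} = - \frac{5}{4} + \frac{n}{m}$)
$X{\left(-4,-11 \right)} \left(-126\right) - 21 = \left(- \frac{5}{4} - \frac{4}{-11}\right) \left(-126\right) - 21 = \left(- \frac{5}{4} - - \frac{4}{11}\right) \left(-126\right) - 21 = \left(- \frac{5}{4} + \frac{4}{11}\right) \left(-126\right) - 21 = \left(- \frac{39}{44}\right) \left(-126\right) - 21 = \frac{2457}{22} - 21 = \frac{1995}{22}$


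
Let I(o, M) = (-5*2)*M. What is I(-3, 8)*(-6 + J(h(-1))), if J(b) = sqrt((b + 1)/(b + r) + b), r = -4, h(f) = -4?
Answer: 480 - 20*I*sqrt(58) ≈ 480.0 - 152.32*I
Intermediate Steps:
I(o, M) = -10*M
J(b) = sqrt(b + (1 + b)/(-4 + b)) (J(b) = sqrt((b + 1)/(b - 4) + b) = sqrt((1 + b)/(-4 + b) + b) = sqrt(b + (1 + b)/(-4 + b)))
I(-3, 8)*(-6 + J(h(-1))) = (-10*8)*(-6 + sqrt((1 - 4 - 4*(-4 - 4))/(-4 - 4))) = -80*(-6 + sqrt((1 - 4 - 4*(-8))/(-8))) = -80*(-6 + sqrt(-(1 - 4 + 32)/8)) = -80*(-6 + sqrt(-1/8*29)) = -80*(-6 + sqrt(-29/8)) = -80*(-6 + I*sqrt(58)/4) = 480 - 20*I*sqrt(58)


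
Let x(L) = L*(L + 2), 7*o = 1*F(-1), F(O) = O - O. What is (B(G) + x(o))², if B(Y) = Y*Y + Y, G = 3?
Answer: 144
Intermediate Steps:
F(O) = 0
B(Y) = Y + Y² (B(Y) = Y² + Y = Y + Y²)
o = 0 (o = (1*0)/7 = (⅐)*0 = 0)
x(L) = L*(2 + L)
(B(G) + x(o))² = (3*(1 + 3) + 0*(2 + 0))² = (3*4 + 0*2)² = (12 + 0)² = 12² = 144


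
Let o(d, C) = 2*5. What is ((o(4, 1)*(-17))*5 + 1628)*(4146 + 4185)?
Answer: 6481518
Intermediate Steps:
o(d, C) = 10
((o(4, 1)*(-17))*5 + 1628)*(4146 + 4185) = ((10*(-17))*5 + 1628)*(4146 + 4185) = (-170*5 + 1628)*8331 = (-850 + 1628)*8331 = 778*8331 = 6481518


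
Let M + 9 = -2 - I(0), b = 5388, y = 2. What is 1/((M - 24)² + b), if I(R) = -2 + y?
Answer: 1/6613 ≈ 0.00015122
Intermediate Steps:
I(R) = 0 (I(R) = -2 + 2 = 0)
M = -11 (M = -9 + (-2 - 1*0) = -9 + (-2 + 0) = -9 - 2 = -11)
1/((M - 24)² + b) = 1/((-11 - 24)² + 5388) = 1/((-35)² + 5388) = 1/(1225 + 5388) = 1/6613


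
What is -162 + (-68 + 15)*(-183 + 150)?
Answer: 1587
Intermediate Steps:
-162 + (-68 + 15)*(-183 + 150) = -162 - 53*(-33) = -162 + 1749 = 1587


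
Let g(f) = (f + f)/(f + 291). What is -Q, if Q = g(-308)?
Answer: -616/17 ≈ -36.235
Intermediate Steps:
g(f) = 2*f/(291 + f) (g(f) = (2*f)/(291 + f) = 2*f/(291 + f))
Q = 616/17 (Q = 2*(-308)/(291 - 308) = 2*(-308)/(-17) = 2*(-308)*(-1/17) = 616/17 ≈ 36.235)
-Q = -1*616/17 = -616/17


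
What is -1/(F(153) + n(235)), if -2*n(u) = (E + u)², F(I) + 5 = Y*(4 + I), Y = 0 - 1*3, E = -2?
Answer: 2/55241 ≈ 3.6205e-5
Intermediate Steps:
Y = -3 (Y = 0 - 3 = -3)
F(I) = -17 - 3*I (F(I) = -5 - 3*(4 + I) = -5 + (-12 - 3*I) = -17 - 3*I)
n(u) = -(-2 + u)²/2
-1/(F(153) + n(235)) = -1/((-17 - 3*153) - (-2 + 235)²/2) = -1/((-17 - 459) - ½*233²) = -1/(-476 - ½*54289) = -1/(-476 - 54289/2) = -1/(-55241/2) = -1*(-2/55241) = 2/55241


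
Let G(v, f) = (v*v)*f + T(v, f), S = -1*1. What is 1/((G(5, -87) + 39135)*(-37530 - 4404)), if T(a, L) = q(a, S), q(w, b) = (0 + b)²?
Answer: -1/1549922574 ≈ -6.4519e-10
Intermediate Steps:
S = -1
q(w, b) = b²
T(a, L) = 1 (T(a, L) = (-1)² = 1)
G(v, f) = 1 + f*v² (G(v, f) = (v*v)*f + 1 = v²*f + 1 = f*v² + 1 = 1 + f*v²)
1/((G(5, -87) + 39135)*(-37530 - 4404)) = 1/(((1 - 87*5²) + 39135)*(-37530 - 4404)) = 1/(((1 - 87*25) + 39135)*(-41934)) = 1/(((1 - 2175) + 39135)*(-41934)) = 1/((-2174 + 39135)*(-41934)) = 1/(36961*(-41934)) = 1/(-1549922574) = -1/1549922574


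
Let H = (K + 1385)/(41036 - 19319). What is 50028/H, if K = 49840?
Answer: 362152692/17075 ≈ 21210.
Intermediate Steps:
H = 17075/7239 (H = (49840 + 1385)/(41036 - 19319) = 51225/21717 = 51225*(1/21717) = 17075/7239 ≈ 2.3587)
50028/H = 50028/(17075/7239) = 50028*(7239/17075) = 362152692/17075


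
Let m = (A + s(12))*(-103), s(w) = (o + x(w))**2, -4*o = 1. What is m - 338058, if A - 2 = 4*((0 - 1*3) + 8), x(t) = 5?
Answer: -5482367/16 ≈ -3.4265e+5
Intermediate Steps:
o = -1/4 (o = -1/4*1 = -1/4 ≈ -0.25000)
s(w) = 361/16 (s(w) = (-1/4 + 5)**2 = (19/4)**2 = 361/16)
A = 22 (A = 2 + 4*((0 - 1*3) + 8) = 2 + 4*((0 - 3) + 8) = 2 + 4*(-3 + 8) = 2 + 4*5 = 2 + 20 = 22)
m = -73439/16 (m = (22 + 361/16)*(-103) = (713/16)*(-103) = -73439/16 ≈ -4589.9)
m - 338058 = -73439/16 - 338058 = -5482367/16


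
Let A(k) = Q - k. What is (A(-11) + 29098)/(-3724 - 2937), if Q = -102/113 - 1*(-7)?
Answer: -3290006/752693 ≈ -4.3710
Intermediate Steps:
Q = 689/113 (Q = -102*1/113 + 7 = -102/113 + 7 = 689/113 ≈ 6.0973)
A(k) = 689/113 - k
(A(-11) + 29098)/(-3724 - 2937) = ((689/113 - 1*(-11)) + 29098)/(-3724 - 2937) = ((689/113 + 11) + 29098)/(-6661) = (1932/113 + 29098)*(-1/6661) = (3290006/113)*(-1/6661) = -3290006/752693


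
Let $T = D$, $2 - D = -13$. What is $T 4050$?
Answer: $60750$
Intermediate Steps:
$D = 15$ ($D = 2 - -13 = 2 + 13 = 15$)
$T = 15$
$T 4050 = 15 \cdot 4050 = 60750$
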